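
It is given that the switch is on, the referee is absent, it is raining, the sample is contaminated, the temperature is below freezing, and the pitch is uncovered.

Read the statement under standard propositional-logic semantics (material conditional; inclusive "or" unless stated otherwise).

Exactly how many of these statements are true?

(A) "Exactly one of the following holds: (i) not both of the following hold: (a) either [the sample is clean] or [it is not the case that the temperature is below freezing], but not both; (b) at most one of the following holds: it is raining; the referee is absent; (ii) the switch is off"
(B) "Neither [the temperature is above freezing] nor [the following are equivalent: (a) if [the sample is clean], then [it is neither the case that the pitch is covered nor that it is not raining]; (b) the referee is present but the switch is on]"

Let M = "the sample is contaminated" (T), P = "the temperature is below freezing" (T), K = "it is raining" (T), N = "the referee is present" (F), S = "the switch is on" (T), D = "the pitch is covered" (F).

(A): Formalization: ((¬M ⊕ ¬P) ↑ (K ↑ ¬N)) ⊕ ¬S

¬M = ¬T = F
¬P = ¬T = F
¬M ⊕ ¬P = F ⊕ F = F
¬N = ¬F = T
K ↑ ¬N = T ↑ T = F
(¬M ⊕ ¬P) ↑ (K ↑ ¬N) = F ↑ F = T
¬S = ¬T = F
((¬M ⊕ ¬P) ↑ (K ↑ ¬N)) ⊕ ¬S = T ⊕ F = T
Hence (A) is true.

(B): This is ¬P ↓ ((¬M → (D ↓ ¬K)) ↔ (N ∧ S)).

¬P = ¬T = F
¬M = ¬T = F
¬K = ¬T = F
D ↓ ¬K = F ↓ F = T
¬M → (D ↓ ¬K) = F → T = T
N ∧ S = F ∧ T = F
(¬M → (D ↓ ¬K)) ↔ (N ∧ S) = T ↔ F = F
¬P ↓ ((¬M → (D ↓ ¬K)) ↔ (N ∧ S)) = F ↓ F = T
So (B) is true.

2 of the 2 statements are true.

2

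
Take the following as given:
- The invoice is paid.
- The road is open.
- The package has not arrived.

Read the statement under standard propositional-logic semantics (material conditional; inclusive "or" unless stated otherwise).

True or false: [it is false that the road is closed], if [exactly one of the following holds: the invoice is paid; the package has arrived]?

Let P = "the invoice is paid" (T), R = "the package has arrived" (F), Q = "the road is closed" (F).
Formalization: (P ⊕ R) → ¬Q

P ⊕ R = T ⊕ F = T
¬Q = ¬F = T
(P ⊕ R) → ¬Q = T → T = T

The statement is true.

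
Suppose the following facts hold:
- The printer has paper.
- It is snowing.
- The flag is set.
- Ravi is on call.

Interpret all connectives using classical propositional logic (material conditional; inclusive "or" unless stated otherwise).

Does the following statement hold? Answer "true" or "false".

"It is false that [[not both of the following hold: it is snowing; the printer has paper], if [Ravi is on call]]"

Let R = "Ravi is on call" (T), L = "it is snowing" (T), D = "the printer has paper" (T).
In symbols: ¬(R → (L ↑ D))

L ↑ D = T ↑ T = F
R → (L ↑ D) = T → F = F
¬(R → (L ↑ D)) = ¬F = T

True.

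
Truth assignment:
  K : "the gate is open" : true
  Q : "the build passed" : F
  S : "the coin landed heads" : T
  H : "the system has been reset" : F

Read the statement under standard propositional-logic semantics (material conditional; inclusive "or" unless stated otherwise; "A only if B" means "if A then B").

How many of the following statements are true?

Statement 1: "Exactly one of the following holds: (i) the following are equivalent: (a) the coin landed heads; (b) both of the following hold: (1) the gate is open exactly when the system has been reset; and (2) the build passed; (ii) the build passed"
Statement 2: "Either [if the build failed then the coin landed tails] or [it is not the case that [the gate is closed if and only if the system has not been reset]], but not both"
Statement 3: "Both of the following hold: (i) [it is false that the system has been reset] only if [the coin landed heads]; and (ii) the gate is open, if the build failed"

Statement 1: In symbols: (S ↔ ((K ↔ H) ∧ Q)) ⊕ Q

K ↔ H = T ↔ F = F
(K ↔ H) ∧ Q = F ∧ F = F
S ↔ ((K ↔ H) ∧ Q) = T ↔ F = F
(S ↔ ((K ↔ H) ∧ Q)) ⊕ Q = F ⊕ F = F
Thus Statement 1 is false.

Statement 2: In symbols: (¬Q → ¬S) ⊕ ¬(¬K ↔ ¬H)

¬Q = ¬F = T
¬S = ¬T = F
¬Q → ¬S = T → F = F
¬K = ¬T = F
¬H = ¬F = T
¬K ↔ ¬H = F ↔ T = F
¬(¬K ↔ ¬H) = ¬F = T
(¬Q → ¬S) ⊕ ¬(¬K ↔ ¬H) = F ⊕ T = T
Hence Statement 2 is true.

Statement 3: Parsed as (¬H → S) ∧ (¬Q → K)

¬H = ¬F = T
¬H → S = T → T = T
¬Q = ¬F = T
¬Q → K = T → T = T
(¬H → S) ∧ (¬Q → K) = T ∧ T = T
Hence Statement 3 is true.

Count: 2.

2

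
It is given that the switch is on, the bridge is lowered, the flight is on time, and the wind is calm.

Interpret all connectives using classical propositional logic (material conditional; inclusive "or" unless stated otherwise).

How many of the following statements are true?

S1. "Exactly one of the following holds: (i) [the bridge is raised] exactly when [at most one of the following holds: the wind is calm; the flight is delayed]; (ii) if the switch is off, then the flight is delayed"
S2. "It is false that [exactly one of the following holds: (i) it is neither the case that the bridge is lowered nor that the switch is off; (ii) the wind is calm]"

1

Let H = "the bridge is raised" (False), S = "the wind is strong" (False), P = "the flight is delayed" (False), M = "the switch is on" (True).

S1: In symbols: (H iff (not S nand P)) xor (not M -> P)

not S = not False = True
not S nand P = True nand False = True
H iff (not S nand P) = False iff True = False
not M = not True = False
not M -> P = False -> False = True
(H iff (not S nand P)) xor (not M -> P) = False xor True = True
So S1 is true.

S2: This is not ((not H nor not M) xor not S).

not H = not False = True
not M = not True = False
not H nor not M = True nor False = False
not S = not False = True
(not H nor not M) xor not S = False xor True = True
not ((not H nor not M) xor not S) = not True = False
So S2 is false.

Count: 1.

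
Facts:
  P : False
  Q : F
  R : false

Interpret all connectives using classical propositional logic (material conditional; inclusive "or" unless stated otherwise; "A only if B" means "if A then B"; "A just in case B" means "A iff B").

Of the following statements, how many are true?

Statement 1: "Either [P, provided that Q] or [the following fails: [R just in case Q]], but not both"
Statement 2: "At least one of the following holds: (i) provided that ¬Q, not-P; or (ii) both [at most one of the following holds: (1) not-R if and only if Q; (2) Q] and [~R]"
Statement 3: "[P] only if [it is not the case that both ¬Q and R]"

Statement 1: In symbols: (Q -> P) xor ~(R <-> Q)

Q -> P = F -> F = T
R <-> Q = F <-> F = T
~(R <-> Q) = ~T = F
(Q -> P) xor ~(R <-> Q) = T xor F = T
Hence Statement 1 is true.

Statement 2: This is (~Q -> ~P) | (((~R <-> Q) nand Q) & ~R).

~Q = ~F = T
~P = ~F = T
~Q -> ~P = T -> T = T
~R = ~F = T
~R <-> Q = T <-> F = F
(~R <-> Q) nand Q = F nand F = T
~R = ~F = T
((~R <-> Q) nand Q) & ~R = T & T = T
(~Q -> ~P) | (((~R <-> Q) nand Q) & ~R) = T | T = T
Hence Statement 2 is true.

Statement 3: This is P -> (~Q nand R).

~Q = ~F = T
~Q nand R = T nand F = T
P -> (~Q nand R) = F -> T = T
Hence Statement 3 is true.

Count: 3.

3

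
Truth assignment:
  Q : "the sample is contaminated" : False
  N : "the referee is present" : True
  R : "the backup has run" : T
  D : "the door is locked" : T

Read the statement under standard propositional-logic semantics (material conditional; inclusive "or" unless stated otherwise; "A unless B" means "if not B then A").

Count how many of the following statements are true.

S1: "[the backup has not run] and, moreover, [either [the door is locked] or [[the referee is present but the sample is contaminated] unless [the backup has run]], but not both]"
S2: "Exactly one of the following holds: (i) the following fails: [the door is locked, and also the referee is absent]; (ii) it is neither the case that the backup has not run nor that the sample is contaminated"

0

S1: This is ~R & (D xor ((N & Q) | R)).

~R = ~T = F
N & Q = T & F = F
(N & Q) | R = F | T = T
D xor ((N & Q) | R) = T xor T = F
~R & (D xor ((N & Q) | R)) = F & F = F
Hence S1 is false.

S2: Parsed as ~(D & ~N) xor (~R nor Q)

~N = ~T = F
D & ~N = T & F = F
~(D & ~N) = ~F = T
~R = ~T = F
~R nor Q = F nor F = T
~(D & ~N) xor (~R nor Q) = T xor T = F
Hence S2 is false.

True statements: 0 (none).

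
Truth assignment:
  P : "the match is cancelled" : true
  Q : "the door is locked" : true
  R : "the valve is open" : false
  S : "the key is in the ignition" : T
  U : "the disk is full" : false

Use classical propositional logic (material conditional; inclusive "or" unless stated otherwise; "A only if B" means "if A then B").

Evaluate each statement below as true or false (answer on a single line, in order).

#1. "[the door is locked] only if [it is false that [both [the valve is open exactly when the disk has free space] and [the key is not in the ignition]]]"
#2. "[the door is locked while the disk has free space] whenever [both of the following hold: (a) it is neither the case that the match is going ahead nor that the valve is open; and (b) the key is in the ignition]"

#1: In symbols: Q -> ~((R <-> ~U) & ~S)

~U = ~F = T
R <-> ~U = F <-> T = F
~S = ~T = F
(R <-> ~U) & ~S = F & F = F
~((R <-> ~U) & ~S) = ~F = T
Q -> ~((R <-> ~U) & ~S) = T -> T = T
Hence #1 is true.

#2: This is ((~P nor R) & S) -> (Q & ~U).

~P = ~T = F
~P nor R = F nor F = T
(~P nor R) & S = T & T = T
~U = ~F = T
Q & ~U = T & T = T
((~P nor R) & S) -> (Q & ~U) = T -> T = T
So #2 is true.

#1 true; #2 true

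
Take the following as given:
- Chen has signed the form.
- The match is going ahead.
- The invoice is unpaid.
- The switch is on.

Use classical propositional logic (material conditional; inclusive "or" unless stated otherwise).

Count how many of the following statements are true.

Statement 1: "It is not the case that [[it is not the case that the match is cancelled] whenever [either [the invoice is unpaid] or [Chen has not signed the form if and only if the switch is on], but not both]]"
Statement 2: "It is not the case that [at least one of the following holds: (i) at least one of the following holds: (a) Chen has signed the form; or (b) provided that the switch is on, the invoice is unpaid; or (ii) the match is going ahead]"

Let R = "the invoice is paid" (False), P = "Chen has signed the form" (True), S = "the switch is on" (True), Q = "the match is cancelled" (False).

Statement 1: This is not ((not R xor (not P iff S)) -> not Q).

not R = not False = True
not P = not True = False
not P iff S = False iff True = False
not R xor (not P iff S) = True xor False = True
not Q = not False = True
(not R xor (not P iff S)) -> not Q = True -> True = True
not ((not R xor (not P iff S)) -> not Q) = not True = False
Hence Statement 1 is false.

Statement 2: Formalization: not ((P or (S -> not R)) or not Q)

not R = not False = True
S -> not R = True -> True = True
P or (S -> not R) = True or True = True
not Q = not False = True
(P or (S -> not R)) or not Q = True or True = True
not ((P or (S -> not R)) or not Q) = not True = False
Thus Statement 2 is false.

0 of the 2 statements are true (none).

0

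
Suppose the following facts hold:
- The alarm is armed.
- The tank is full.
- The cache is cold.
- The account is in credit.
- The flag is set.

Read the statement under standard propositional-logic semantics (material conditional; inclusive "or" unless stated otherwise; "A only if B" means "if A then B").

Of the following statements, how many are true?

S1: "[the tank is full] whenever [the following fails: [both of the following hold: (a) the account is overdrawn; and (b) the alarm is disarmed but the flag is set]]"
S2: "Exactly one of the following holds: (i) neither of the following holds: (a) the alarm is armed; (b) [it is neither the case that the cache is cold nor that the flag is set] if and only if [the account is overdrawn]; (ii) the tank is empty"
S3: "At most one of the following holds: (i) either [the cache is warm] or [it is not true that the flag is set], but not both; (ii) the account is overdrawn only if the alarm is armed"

2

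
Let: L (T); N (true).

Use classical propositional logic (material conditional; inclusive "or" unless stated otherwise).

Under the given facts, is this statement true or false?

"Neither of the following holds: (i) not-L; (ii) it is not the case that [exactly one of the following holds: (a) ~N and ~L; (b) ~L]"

False

In symbols: ¬L ↓ ¬((¬N ∧ ¬L) ⊕ ¬L)

¬L = ¬T = F
¬N = ¬T = F
¬L = ¬T = F
¬N ∧ ¬L = F ∧ F = F
¬L = ¬T = F
(¬N ∧ ¬L) ⊕ ¬L = F ⊕ F = F
¬((¬N ∧ ¬L) ⊕ ¬L) = ¬F = T
¬L ↓ ¬((¬N ∧ ¬L) ⊕ ¬L) = F ↓ T = F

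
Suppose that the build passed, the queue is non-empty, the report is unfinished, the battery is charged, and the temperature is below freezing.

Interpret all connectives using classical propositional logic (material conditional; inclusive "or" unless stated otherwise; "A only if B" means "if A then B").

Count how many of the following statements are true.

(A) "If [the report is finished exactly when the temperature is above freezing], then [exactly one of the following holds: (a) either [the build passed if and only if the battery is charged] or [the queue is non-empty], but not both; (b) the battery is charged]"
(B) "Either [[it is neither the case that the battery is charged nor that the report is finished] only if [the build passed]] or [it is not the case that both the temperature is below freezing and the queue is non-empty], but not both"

Let R = "the report is finished" (F), W = "the temperature is below freezing" (T), H = "the build passed" (T), U = "the battery is charged" (T), S = "the queue is empty" (F).

(A): Formalization: (R <-> ~W) -> (((H <-> U) xor ~S) xor U)

~W = ~T = F
R <-> ~W = F <-> F = T
H <-> U = T <-> T = T
~S = ~F = T
(H <-> U) xor ~S = T xor T = F
((H <-> U) xor ~S) xor U = F xor T = T
(R <-> ~W) -> (((H <-> U) xor ~S) xor U) = T -> T = T
Hence (A) is true.

(B): In symbols: ((U nor R) -> H) xor (W nand ~S)

U nor R = T nor F = F
(U nor R) -> H = F -> T = T
~S = ~F = T
W nand ~S = T nand T = F
((U nor R) -> H) xor (W nand ~S) = T xor F = T
Hence (B) is true.

Count: 2.

2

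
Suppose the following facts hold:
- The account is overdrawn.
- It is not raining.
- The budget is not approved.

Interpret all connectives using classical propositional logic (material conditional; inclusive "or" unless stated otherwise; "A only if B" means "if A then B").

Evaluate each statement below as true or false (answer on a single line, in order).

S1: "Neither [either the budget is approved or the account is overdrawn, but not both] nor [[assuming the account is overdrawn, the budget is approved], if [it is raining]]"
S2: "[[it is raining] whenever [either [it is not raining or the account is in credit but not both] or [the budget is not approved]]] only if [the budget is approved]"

Let R = "the budget is approved" (F), P = "the account is overdrawn" (T), Q = "it is raining" (F).

S1: This is (R ⊕ P) ↓ (Q → (P → R)).

R ⊕ P = F ⊕ T = T
P → R = T → F = F
Q → (P → R) = F → F = T
(R ⊕ P) ↓ (Q → (P → R)) = T ↓ T = F
Thus S1 is false.

S2: This is (((¬Q ⊕ ¬P) ∨ ¬R) → Q) → R.

¬Q = ¬F = T
¬P = ¬T = F
¬Q ⊕ ¬P = T ⊕ F = T
¬R = ¬F = T
(¬Q ⊕ ¬P) ∨ ¬R = T ∨ T = T
((¬Q ⊕ ¬P) ∨ ¬R) → Q = T → F = F
(((¬Q ⊕ ¬P) ∨ ¬R) → Q) → R = F → F = T
So S2 is true.

S1 False; S2 True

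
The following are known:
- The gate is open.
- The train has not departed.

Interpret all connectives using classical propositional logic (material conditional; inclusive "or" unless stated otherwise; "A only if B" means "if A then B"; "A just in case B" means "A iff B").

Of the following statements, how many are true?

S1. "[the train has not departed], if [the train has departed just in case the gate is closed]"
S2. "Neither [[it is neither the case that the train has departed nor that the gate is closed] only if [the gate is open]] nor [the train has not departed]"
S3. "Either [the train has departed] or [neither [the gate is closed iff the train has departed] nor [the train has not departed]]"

Let Q = "the train has departed" (F), P = "the gate is open" (T).

S1: Formalization: (Q ↔ ¬P) → ¬Q

¬P = ¬T = F
Q ↔ ¬P = F ↔ F = T
¬Q = ¬F = T
(Q ↔ ¬P) → ¬Q = T → T = T
Hence S1 is true.

S2: This is ((Q ↓ ¬P) → P) ↓ ¬Q.

¬P = ¬T = F
Q ↓ ¬P = F ↓ F = T
(Q ↓ ¬P) → P = T → T = T
¬Q = ¬F = T
((Q ↓ ¬P) → P) ↓ ¬Q = T ↓ T = F
Thus S2 is false.

S3: Formalization: Q ∨ ((¬P ↔ Q) ↓ ¬Q)

¬P = ¬T = F
¬P ↔ Q = F ↔ F = T
¬Q = ¬F = T
(¬P ↔ Q) ↓ ¬Q = T ↓ T = F
Q ∨ ((¬P ↔ Q) ↓ ¬Q) = F ∨ F = F
So S3 is false.

Count: 1.

1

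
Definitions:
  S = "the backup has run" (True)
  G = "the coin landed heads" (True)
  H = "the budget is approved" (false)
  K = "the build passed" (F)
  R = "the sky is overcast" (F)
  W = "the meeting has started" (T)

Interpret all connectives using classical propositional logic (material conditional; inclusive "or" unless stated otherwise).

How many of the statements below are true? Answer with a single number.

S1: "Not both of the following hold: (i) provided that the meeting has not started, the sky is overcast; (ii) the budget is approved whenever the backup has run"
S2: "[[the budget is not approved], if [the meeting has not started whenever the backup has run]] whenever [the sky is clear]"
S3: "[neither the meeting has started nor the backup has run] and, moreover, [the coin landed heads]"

2

S1: In symbols: (¬W → R) ↑ (S → H)

¬W = ¬T = F
¬W → R = F → F = T
S → H = T → F = F
(¬W → R) ↑ (S → H) = T ↑ F = T
Hence S1 is true.

S2: Formalization: ¬R → ((S → ¬W) → ¬H)

¬R = ¬F = T
¬W = ¬T = F
S → ¬W = T → F = F
¬H = ¬F = T
(S → ¬W) → ¬H = F → T = T
¬R → ((S → ¬W) → ¬H) = T → T = T
So S2 is true.

S3: Formalization: (W ↓ S) ∧ G

W ↓ S = T ↓ T = F
(W ↓ S) ∧ G = F ∧ T = F
So S3 is false.

Count: 2.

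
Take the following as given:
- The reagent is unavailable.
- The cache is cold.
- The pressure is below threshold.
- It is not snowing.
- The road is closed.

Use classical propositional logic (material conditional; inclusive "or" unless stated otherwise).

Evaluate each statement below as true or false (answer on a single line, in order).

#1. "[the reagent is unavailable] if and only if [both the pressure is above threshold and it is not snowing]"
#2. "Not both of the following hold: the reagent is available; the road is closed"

#1 F / #2 T

Let U = "the reagent is available" (F), V = "the pressure is above threshold" (F), K = "it is snowing" (F), G = "the road is closed" (T).

#1: Formalization: ¬U ↔ (V ∧ ¬K)

¬U = ¬F = T
¬K = ¬F = T
V ∧ ¬K = F ∧ T = F
¬U ↔ (V ∧ ¬K) = T ↔ F = F
Hence #1 is false.

#2: Parsed as U ↑ G

U ↑ G = F ↑ T = T
Thus #2 is true.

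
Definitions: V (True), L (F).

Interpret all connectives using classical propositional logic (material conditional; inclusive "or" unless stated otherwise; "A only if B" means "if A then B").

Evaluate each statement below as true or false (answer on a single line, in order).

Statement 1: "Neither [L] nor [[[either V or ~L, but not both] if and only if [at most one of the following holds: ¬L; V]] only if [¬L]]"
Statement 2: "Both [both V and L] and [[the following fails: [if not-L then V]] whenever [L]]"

Statement 1 false; Statement 2 false

Statement 1: In symbols: L nor (((V xor ~L) <-> (~L nand V)) -> ~L)

~L = ~F = T
V xor ~L = T xor T = F
~L = ~F = T
~L nand V = T nand T = F
(V xor ~L) <-> (~L nand V) = F <-> F = T
~L = ~F = T
((V xor ~L) <-> (~L nand V)) -> ~L = T -> T = T
L nor (((V xor ~L) <-> (~L nand V)) -> ~L) = F nor T = F
So Statement 1 is false.

Statement 2: Formalization: (V & L) & (L -> ~(~L -> V))

V & L = T & F = F
~L = ~F = T
~L -> V = T -> T = T
~(~L -> V) = ~T = F
L -> ~(~L -> V) = F -> F = T
(V & L) & (L -> ~(~L -> V)) = F & T = F
So Statement 2 is false.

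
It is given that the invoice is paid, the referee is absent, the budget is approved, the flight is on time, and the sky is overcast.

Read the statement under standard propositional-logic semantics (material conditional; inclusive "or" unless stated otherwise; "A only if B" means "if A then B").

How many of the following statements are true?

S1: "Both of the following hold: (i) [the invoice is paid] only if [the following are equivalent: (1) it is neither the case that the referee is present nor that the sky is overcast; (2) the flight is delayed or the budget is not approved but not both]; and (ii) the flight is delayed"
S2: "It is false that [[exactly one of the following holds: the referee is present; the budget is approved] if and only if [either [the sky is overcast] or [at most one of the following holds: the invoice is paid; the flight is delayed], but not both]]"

1

Let D = "the invoice is paid" (T), G = "the referee is present" (F), U = "the sky is overcast" (T), R = "the flight is delayed" (F), K = "the budget is approved" (T).

S1: This is (D -> ((G nor U) <-> (R xor ~K))) & R.

G nor U = F nor T = F
~K = ~T = F
R xor ~K = F xor F = F
(G nor U) <-> (R xor ~K) = F <-> F = T
D -> ((G nor U) <-> (R xor ~K)) = T -> T = T
(D -> ((G nor U) <-> (R xor ~K))) & R = T & F = F
So S1 is false.

S2: Formalization: ~((G xor K) <-> (U xor (D nand R)))

G xor K = F xor T = T
D nand R = T nand F = T
U xor (D nand R) = T xor T = F
(G xor K) <-> (U xor (D nand R)) = T <-> F = F
~((G xor K) <-> (U xor (D nand R))) = ~F = T
Hence S2 is true.

1 of the 2 statements is true (S2).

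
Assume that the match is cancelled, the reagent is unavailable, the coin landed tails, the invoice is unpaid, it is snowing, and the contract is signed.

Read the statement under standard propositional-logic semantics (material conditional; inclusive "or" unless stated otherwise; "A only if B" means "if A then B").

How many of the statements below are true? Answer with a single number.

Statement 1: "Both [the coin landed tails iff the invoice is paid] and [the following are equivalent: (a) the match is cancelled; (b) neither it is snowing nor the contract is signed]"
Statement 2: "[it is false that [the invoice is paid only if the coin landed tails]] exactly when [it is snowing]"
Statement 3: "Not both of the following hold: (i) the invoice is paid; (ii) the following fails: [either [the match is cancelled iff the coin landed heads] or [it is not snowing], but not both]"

Let R = "the coin landed heads" (False), S = "the invoice is paid" (False), P = "the match is cancelled" (True), U = "it is snowing" (True), V = "the contract is signed" (True).

Statement 1: Parsed as (not R iff S) and (P iff (U nor V))

not R = not False = True
not R iff S = True iff False = False
U nor V = True nor True = False
P iff (U nor V) = True iff False = False
(not R iff S) and (P iff (U nor V)) = False and False = False
So Statement 1 is false.

Statement 2: In symbols: not (S -> not R) iff U

not R = not False = True
S -> not R = False -> True = True
not (S -> not R) = not True = False
not (S -> not R) iff U = False iff True = False
So Statement 2 is false.

Statement 3: This is S nand not ((P iff R) xor not U).

P iff R = True iff False = False
not U = not True = False
(P iff R) xor not U = False xor False = False
not ((P iff R) xor not U) = not False = True
S nand not ((P iff R) xor not U) = False nand True = True
Hence Statement 3 is true.

Count: 1.

1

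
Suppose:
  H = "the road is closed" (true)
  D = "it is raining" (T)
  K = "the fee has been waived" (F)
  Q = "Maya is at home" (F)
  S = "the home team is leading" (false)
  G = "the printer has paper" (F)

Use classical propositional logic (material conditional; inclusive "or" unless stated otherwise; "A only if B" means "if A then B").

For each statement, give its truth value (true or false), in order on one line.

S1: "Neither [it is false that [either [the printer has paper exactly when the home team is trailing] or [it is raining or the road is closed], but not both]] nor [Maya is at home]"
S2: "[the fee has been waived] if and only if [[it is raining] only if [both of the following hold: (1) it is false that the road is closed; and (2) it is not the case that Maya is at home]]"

S1: Parsed as ~((G <-> ~S) xor (D | H)) nor Q

~S = ~F = T
G <-> ~S = F <-> T = F
D | H = T | T = T
(G <-> ~S) xor (D | H) = F xor T = T
~((G <-> ~S) xor (D | H)) = ~T = F
~((G <-> ~S) xor (D | H)) nor Q = F nor F = T
Hence S1 is true.

S2: Formalization: K <-> (D -> (~H & ~Q))

~H = ~T = F
~Q = ~F = T
~H & ~Q = F & T = F
D -> (~H & ~Q) = T -> F = F
K <-> (D -> (~H & ~Q)) = F <-> F = T
Thus S2 is true.

S1 True / S2 True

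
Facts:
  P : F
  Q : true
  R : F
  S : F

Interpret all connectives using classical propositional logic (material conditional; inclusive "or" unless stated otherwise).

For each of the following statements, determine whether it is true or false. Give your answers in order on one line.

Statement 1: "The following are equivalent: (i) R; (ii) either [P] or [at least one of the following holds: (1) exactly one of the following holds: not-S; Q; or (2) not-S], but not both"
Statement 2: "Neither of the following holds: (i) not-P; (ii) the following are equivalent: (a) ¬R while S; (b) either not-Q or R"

Statement 1: In symbols: R iff (P xor ((not S xor Q) or not S))

not S = not False = True
not S xor Q = True xor True = False
not S = not False = True
(not S xor Q) or not S = False or True = True
P xor ((not S xor Q) or not S) = False xor True = True
R iff (P xor ((not S xor Q) or not S)) = False iff True = False
So Statement 1 is false.

Statement 2: Formalization: not P nor ((not R and S) iff (not Q or R))

not P = not False = True
not R = not False = True
not R and S = True and False = False
not Q = not True = False
not Q or R = False or False = False
(not R and S) iff (not Q or R) = False iff False = True
not P nor ((not R and S) iff (not Q or R)) = True nor True = False
Thus Statement 2 is false.

Statement 1 False; Statement 2 False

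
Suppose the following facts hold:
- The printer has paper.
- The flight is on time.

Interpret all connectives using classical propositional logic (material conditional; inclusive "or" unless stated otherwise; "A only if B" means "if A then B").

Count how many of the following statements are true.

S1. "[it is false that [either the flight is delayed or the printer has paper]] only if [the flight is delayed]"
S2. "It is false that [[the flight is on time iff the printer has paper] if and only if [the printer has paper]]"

Let R = "the flight is delayed" (False), D = "the printer has paper" (True).

S1: In symbols: not (R or D) -> R

R or D = False or True = True
not (R or D) = not True = False
not (R or D) -> R = False -> False = True
Thus S1 is true.

S2: Formalization: not ((not R iff D) iff D)

not R = not False = True
not R iff D = True iff True = True
(not R iff D) iff D = True iff True = True
not ((not R iff D) iff D) = not True = False
Hence S2 is false.

1 of the 2 statements is true (S1).

1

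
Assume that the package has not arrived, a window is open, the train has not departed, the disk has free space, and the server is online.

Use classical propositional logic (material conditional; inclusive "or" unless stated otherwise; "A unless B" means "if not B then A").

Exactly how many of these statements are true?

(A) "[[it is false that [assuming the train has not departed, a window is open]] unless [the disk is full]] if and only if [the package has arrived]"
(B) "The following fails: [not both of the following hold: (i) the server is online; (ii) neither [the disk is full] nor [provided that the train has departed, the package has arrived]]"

1

Let K = "the train has departed" (False), L = "a window is open" (True), R = "the disk is full" (False), M = "the package has arrived" (False), G = "the server is online" (True).

(A): This is (not (not K -> L) or R) iff M.

not K = not False = True
not K -> L = True -> True = True
not (not K -> L) = not True = False
not (not K -> L) or R = False or False = False
(not (not K -> L) or R) iff M = False iff False = True
Hence (A) is true.

(B): Formalization: not (G nand (R nor (K -> M)))

K -> M = False -> False = True
R nor (K -> M) = False nor True = False
G nand (R nor (K -> M)) = True nand False = True
not (G nand (R nor (K -> M))) = not True = False
Hence (B) is false.

1 of the 2 statements is true ((A)).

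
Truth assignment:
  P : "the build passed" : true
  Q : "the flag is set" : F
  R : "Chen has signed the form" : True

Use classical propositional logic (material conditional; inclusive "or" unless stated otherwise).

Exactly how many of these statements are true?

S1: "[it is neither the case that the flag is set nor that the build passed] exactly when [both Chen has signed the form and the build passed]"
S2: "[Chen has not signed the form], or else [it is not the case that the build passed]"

S1: This is (Q nor P) iff (R and P).

Q nor P = False nor True = False
R and P = True and True = True
(Q nor P) iff (R and P) = False iff True = False
So S1 is false.

S2: Formalization: not R or not P

not R = not True = False
not P = not True = False
not R or not P = False or False = False
So S2 is false.

Count: 0.

0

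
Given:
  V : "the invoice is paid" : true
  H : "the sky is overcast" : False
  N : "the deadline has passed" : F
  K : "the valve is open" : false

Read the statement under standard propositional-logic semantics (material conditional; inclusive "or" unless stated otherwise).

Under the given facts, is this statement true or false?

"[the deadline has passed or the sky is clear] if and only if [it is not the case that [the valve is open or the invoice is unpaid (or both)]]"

Values: N=F, H=F, K=F, V=T.
Formalization: (N ∨ ¬H) ↔ ¬(K ∨ ¬V)

¬H = ¬F = T
N ∨ ¬H = F ∨ T = T
¬V = ¬T = F
K ∨ ¬V = F ∨ F = F
¬(K ∨ ¬V) = ¬F = T
(N ∨ ¬H) ↔ ¬(K ∨ ¬V) = T ↔ T = T

True.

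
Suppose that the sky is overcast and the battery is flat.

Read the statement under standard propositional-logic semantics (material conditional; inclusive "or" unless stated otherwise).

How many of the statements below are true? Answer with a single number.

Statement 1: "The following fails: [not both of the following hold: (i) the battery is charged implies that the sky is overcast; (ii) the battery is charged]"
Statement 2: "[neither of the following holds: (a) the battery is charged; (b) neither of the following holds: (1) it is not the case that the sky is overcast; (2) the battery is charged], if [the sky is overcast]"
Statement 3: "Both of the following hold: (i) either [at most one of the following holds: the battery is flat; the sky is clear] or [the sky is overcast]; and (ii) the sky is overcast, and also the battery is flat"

1

Let Q = "the battery is charged" (F), P = "the sky is overcast" (T).

Statement 1: In symbols: ~((Q -> P) nand Q)

Q -> P = F -> T = T
(Q -> P) nand Q = T nand F = T
~((Q -> P) nand Q) = ~T = F
So Statement 1 is false.

Statement 2: Parsed as P -> (Q nor (~P nor Q))

~P = ~T = F
~P nor Q = F nor F = T
Q nor (~P nor Q) = F nor T = F
P -> (Q nor (~P nor Q)) = T -> F = F
So Statement 2 is false.

Statement 3: In symbols: ((~Q nand ~P) | P) & (P & ~Q)

~Q = ~F = T
~P = ~T = F
~Q nand ~P = T nand F = T
(~Q nand ~P) | P = T | T = T
~Q = ~F = T
P & ~Q = T & T = T
((~Q nand ~P) | P) & (P & ~Q) = T & T = T
So Statement 3 is true.

True statements: 1.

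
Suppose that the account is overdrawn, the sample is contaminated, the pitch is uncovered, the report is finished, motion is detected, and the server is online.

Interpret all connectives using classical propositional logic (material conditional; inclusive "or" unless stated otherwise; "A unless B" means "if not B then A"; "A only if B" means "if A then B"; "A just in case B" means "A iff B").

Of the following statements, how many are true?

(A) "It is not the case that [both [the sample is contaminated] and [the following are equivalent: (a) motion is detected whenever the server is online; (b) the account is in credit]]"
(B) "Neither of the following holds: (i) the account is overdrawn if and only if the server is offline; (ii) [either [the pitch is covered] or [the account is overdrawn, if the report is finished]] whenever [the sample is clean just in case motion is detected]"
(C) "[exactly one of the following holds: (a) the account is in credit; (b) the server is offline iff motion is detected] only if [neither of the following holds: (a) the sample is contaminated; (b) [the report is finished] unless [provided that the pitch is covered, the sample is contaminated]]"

2

Let K = "the sample is contaminated" (T), V = "the server is online" (T), R = "motion is detected" (T), Q = "the account is overdrawn" (T), L = "the pitch is covered" (F), U = "the report is finished" (T).

(A): This is ~(K & ((V -> R) <-> ~Q)).

V -> R = T -> T = T
~Q = ~T = F
(V -> R) <-> ~Q = T <-> F = F
K & ((V -> R) <-> ~Q) = T & F = F
~(K & ((V -> R) <-> ~Q)) = ~F = T
Hence (A) is true.

(B): Parsed as (Q <-> ~V) nor ((~K <-> R) -> (L | (U -> Q)))

~V = ~T = F
Q <-> ~V = T <-> F = F
~K = ~T = F
~K <-> R = F <-> T = F
U -> Q = T -> T = T
L | (U -> Q) = F | T = T
(~K <-> R) -> (L | (U -> Q)) = F -> T = T
(Q <-> ~V) nor ((~K <-> R) -> (L | (U -> Q))) = F nor T = F
So (B) is false.

(C): Parsed as (~Q xor (~V <-> R)) -> (K nor (U | (L -> K)))

~Q = ~T = F
~V = ~T = F
~V <-> R = F <-> T = F
~Q xor (~V <-> R) = F xor F = F
L -> K = F -> T = T
U | (L -> K) = T | T = T
K nor (U | (L -> K)) = T nor T = F
(~Q xor (~V <-> R)) -> (K nor (U | (L -> K))) = F -> F = T
Thus (C) is true.

True statements: 2 ((A), (C)).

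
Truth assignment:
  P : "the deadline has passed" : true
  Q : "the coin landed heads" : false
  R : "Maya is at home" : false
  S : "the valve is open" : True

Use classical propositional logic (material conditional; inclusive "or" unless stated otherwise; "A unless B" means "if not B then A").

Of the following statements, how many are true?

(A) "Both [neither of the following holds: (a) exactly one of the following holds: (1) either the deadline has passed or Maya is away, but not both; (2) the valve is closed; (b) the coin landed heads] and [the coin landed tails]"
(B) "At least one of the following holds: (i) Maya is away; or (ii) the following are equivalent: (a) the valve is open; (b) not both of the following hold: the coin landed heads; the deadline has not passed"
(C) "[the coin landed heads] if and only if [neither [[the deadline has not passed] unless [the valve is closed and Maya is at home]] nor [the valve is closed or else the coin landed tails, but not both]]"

(A): Parsed as (((P xor ~R) xor ~S) nor Q) & ~Q

~R = ~F = T
P xor ~R = T xor T = F
~S = ~T = F
(P xor ~R) xor ~S = F xor F = F
((P xor ~R) xor ~S) nor Q = F nor F = T
~Q = ~F = T
(((P xor ~R) xor ~S) nor Q) & ~Q = T & T = T
Hence (A) is true.

(B): Parsed as ~R | (S <-> (Q nand ~P))

~R = ~F = T
~P = ~T = F
Q nand ~P = F nand F = T
S <-> (Q nand ~P) = T <-> T = T
~R | (S <-> (Q nand ~P)) = T | T = T
Thus (B) is true.

(C): Parsed as Q <-> ((~P | (~S & R)) nor (~S xor ~Q))

~P = ~T = F
~S = ~T = F
~S & R = F & F = F
~P | (~S & R) = F | F = F
~S = ~T = F
~Q = ~F = T
~S xor ~Q = F xor T = T
(~P | (~S & R)) nor (~S xor ~Q) = F nor T = F
Q <-> ((~P | (~S & R)) nor (~S xor ~Q)) = F <-> F = T
So (C) is true.

3 of the 3 statements are true.

3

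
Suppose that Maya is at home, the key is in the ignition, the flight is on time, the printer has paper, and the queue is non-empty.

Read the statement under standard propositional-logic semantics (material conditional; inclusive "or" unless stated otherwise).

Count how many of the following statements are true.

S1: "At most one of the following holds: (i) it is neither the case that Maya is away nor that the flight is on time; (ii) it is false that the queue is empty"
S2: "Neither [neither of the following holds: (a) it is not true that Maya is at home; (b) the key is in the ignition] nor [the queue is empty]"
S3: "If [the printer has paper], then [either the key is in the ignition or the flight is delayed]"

3

Let P = "Maya is at home" (True), R = "the flight is delayed" (False), U = "the queue is empty" (False), Q = "the key is in the ignition" (True), S = "the printer has paper" (True).

S1: Parsed as (not P nor not R) nand not U

not P = not True = False
not R = not False = True
not P nor not R = False nor True = False
not U = not False = True
(not P nor not R) nand not U = False nand True = True
Thus S1 is true.

S2: Formalization: (not P nor Q) nor U

not P = not True = False
not P nor Q = False nor True = False
(not P nor Q) nor U = False nor False = True
Thus S2 is true.

S3: This is S -> (Q or R).

Q or R = True or False = True
S -> (Q or R) = True -> True = True
Thus S3 is true.

True statements: 3 (S1, S2, S3).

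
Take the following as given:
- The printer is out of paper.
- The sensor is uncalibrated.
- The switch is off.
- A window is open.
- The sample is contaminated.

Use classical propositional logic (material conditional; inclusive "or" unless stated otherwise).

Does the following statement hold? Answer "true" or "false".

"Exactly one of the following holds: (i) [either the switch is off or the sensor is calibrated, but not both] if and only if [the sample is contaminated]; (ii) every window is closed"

True.

Let R = "the switch is on" (F), Q = "the sensor is calibrated" (F), U = "the sample is contaminated" (T), S = "a window is open" (T).
In symbols: ((~R xor Q) <-> U) xor ~S

~R = ~F = T
~R xor Q = T xor F = T
(~R xor Q) <-> U = T <-> T = T
~S = ~T = F
((~R xor Q) <-> U) xor ~S = T xor F = T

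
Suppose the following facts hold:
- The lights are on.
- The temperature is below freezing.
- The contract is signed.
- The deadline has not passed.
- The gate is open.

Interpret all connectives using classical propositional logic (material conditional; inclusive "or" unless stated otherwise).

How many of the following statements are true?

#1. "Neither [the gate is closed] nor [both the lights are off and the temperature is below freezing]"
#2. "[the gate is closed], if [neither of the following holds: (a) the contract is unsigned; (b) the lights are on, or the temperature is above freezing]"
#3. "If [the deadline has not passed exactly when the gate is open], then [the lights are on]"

3

Let U = "the gate is open" (T), P = "the lights are on" (T), Q = "the temperature is below freezing" (T), R = "the contract is signed" (T), S = "the deadline has passed" (F).

#1: This is ~U nor (~P & Q).

~U = ~T = F
~P = ~T = F
~P & Q = F & T = F
~U nor (~P & Q) = F nor F = T
Hence #1 is true.

#2: This is (~R nor (P | ~Q)) -> ~U.

~R = ~T = F
~Q = ~T = F
P | ~Q = T | F = T
~R nor (P | ~Q) = F nor T = F
~U = ~T = F
(~R nor (P | ~Q)) -> ~U = F -> F = T
So #2 is true.

#3: In symbols: (~S <-> U) -> P

~S = ~F = T
~S <-> U = T <-> T = T
(~S <-> U) -> P = T -> T = T
Thus #3 is true.

True statements: 3 (#1, #2, #3).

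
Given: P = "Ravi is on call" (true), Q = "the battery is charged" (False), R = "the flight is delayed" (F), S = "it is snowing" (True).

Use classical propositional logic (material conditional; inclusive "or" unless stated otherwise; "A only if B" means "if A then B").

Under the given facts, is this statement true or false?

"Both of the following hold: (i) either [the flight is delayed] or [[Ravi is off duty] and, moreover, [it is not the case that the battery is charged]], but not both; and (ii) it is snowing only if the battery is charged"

In symbols: (R ⊕ (¬P ∧ ¬Q)) ∧ (S → Q)

¬P = ¬T = F
¬Q = ¬F = T
¬P ∧ ¬Q = F ∧ T = F
R ⊕ (¬P ∧ ¬Q) = F ⊕ F = F
S → Q = T → F = F
(R ⊕ (¬P ∧ ¬Q)) ∧ (S → Q) = F ∧ F = F

false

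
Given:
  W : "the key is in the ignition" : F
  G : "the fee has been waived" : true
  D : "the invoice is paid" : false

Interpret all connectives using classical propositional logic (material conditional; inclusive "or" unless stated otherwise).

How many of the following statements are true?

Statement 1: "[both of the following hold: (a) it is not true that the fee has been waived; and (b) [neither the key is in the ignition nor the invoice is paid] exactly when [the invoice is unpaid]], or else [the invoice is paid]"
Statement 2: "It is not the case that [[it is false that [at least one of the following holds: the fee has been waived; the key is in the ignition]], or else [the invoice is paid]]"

1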